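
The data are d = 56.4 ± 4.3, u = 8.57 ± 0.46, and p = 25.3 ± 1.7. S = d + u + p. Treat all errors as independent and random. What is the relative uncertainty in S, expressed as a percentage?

Sums and differences: (δS)² = Σ (cᵢ δxᵢ)².
  (δd)² = 18.5;  (δu)² = 0.212;  (δp)² = 2.89
δS = √(21.6) = 4.65
S = 90.3, so δS/S = 4.65/90.3 = 0.0515.

5.15%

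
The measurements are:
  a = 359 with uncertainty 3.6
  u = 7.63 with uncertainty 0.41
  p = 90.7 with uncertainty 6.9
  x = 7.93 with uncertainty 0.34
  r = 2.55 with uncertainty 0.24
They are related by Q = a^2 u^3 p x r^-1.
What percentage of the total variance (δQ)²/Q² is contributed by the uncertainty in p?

13.5%

(δQ/Q)² = (2·δa/a)² + (3·δu/u)² + (1·δp/p)² + (1·δx/x)² + (-1·δr/r)²
  a term: (2×0.0100)² = 0.000402
  u term: (3×0.0537)² = 0.0260
  p term: (1×0.0761)² = 0.00579
  x term: (1×0.0429)² = 0.00184
  r term: (-1×0.0941)² = 0.00886
Total = 0.0429. Share from p = 0.00579/0.0429 = 0.135.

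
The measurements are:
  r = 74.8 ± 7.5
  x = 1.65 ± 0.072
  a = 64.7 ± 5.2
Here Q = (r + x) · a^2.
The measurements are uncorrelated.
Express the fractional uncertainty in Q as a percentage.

Let u = r + x = 76.5. δu = √(δr² + δx²) = √(56.2 + 0.00518) = 7.50, so δu/u = 0.0981.
Q is then a monomial in u, a:
δQ/Q = √((δu/u)² + (2·δa/a)²) = √(0.00963 + 0.0258) = 0.188

18.8%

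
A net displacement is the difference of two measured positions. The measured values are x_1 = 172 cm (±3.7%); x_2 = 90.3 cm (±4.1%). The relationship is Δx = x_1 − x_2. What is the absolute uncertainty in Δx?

7.36 cm

Δx is a linear combination, so absolute uncertainties add in quadrature:
  (δx_1)² = 40.5;  (δx_2)² = 13.7
δΔx = √(54.2) = 7.36 cm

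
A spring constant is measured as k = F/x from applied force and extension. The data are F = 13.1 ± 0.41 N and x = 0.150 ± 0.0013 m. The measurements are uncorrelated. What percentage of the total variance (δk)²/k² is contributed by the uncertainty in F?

92.9%

(δk/k)² = (1·δF/F)² + (-1·δx/x)²
  F term: (1×0.0313)² = 0.000980
  x term: (-1×0.00867)² = 7.51e-05
Total = 0.00105. Share from F = 0.000980/0.00105 = 0.929.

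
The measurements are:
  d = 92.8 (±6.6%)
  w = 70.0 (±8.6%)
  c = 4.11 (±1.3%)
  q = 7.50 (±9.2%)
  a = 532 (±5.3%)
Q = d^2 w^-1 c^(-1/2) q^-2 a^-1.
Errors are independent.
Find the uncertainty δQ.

Since Q is a product/quotient, work with relative uncertainties:
  (2·δd/d)² = (2×0.0660)² = 0.0174;  (-1·δw/w)² = (-1×0.0860)² = 0.00740;  (−½·δc/c)² = (-0.5×0.0130)² = 4.23e-05;  (-2·δq/q)² = (-2×0.0920)² = 0.0339;  (-1·δa/a)² = (-1×0.0530)² = 0.00281
δQ/Q = √(0.0615) = 0.248
Q = 0.00203, so δQ = 0.248 × 0.00203 = 0.000503.

0.000503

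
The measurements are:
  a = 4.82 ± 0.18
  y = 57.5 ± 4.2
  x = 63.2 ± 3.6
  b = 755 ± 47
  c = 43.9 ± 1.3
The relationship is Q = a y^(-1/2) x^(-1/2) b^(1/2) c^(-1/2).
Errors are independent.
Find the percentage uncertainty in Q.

Each factor contributes (exponent × relative error)² to (δQ/Q)²:
  (1·δa/a)² = (1×0.0373)² = 0.00139;  (−½·δy/y)² = (-0.5×0.0730)² = 0.00133;  (−½·δx/x)² = (-0.5×0.0570)² = 0.000811;  (½·δb/b)² = (0.5×0.0623)² = 0.000969;  (−½·δc/c)² = (-0.5×0.0296)² = 0.000219
δQ/Q = √(0.00473) = 0.0688

6.88%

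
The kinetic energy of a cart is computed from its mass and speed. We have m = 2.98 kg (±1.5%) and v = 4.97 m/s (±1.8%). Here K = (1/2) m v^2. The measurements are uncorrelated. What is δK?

1.44 J

For a monomial K ∝ m, v^2, fractional errors add in quadrature:
  (1·δm/m)² = (1×0.0150)² = 0.000225;  (2·δv/v)² = (2×0.0180)² = 0.00130
δK/K = √(0.00152) = 0.0390
K = 36.8 J, so δK = 0.0390 × 36.8 = 1.44 J.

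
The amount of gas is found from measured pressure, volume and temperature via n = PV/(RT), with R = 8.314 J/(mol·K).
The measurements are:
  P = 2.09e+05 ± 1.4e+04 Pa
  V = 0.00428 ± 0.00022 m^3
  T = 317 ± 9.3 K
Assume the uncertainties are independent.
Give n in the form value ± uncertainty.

0.339 ± 0.0303 mol

n is a product of powers, so relative uncertainties combine in quadrature:
  (1·δP/P)² = (1×0.0670)² = 0.00449;  (1·δV/V)² = (1×0.0514)² = 0.00264;  (-1·δT/T)² = (-1×0.0293)² = 0.000861
δn/n = √(0.00799) = 0.0894
n = 0.339 mol, so δn = 0.0894 × 0.339 = 0.0303 mol.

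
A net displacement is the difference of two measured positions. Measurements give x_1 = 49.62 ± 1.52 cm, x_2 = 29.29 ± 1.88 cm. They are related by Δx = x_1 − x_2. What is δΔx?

2.42 cm

Each term contributes (cᵢ δxᵢ)² to (δΔx)²:
  (δx_1)² = 2.31;  (δx_2)² = 3.53
δΔx = √(5.84) = 2.42 cm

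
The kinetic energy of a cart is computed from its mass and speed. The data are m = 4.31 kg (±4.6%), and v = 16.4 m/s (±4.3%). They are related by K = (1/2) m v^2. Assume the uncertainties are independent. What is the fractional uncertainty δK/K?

0.0975

Each factor contributes (exponent × relative error)² to (δK/K)²:
  (1·δm/m)² = (1×0.0460)² = 0.00212;  (2·δv/v)² = (2×0.0430)² = 0.00740
δK/K = √(0.00951) = 0.0975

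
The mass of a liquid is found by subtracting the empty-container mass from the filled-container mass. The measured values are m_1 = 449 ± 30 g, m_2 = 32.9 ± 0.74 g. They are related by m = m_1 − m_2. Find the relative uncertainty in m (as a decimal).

0.0721

Sums and differences: (δm)² = Σ (cᵢ δxᵢ)².
  (δm_1)² = 900;  (δm_2)² = 0.548
δm = √(901) = 30.0 g
m = 416 g, so δm/m = 30.0/416 = 0.0721.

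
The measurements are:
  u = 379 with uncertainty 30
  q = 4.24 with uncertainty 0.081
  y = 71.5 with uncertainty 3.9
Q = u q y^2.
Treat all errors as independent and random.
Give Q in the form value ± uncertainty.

(8.22 ± 1.12) × 10^6

Products/powers → add relative errors in quadrature, weighted by exponent:
  (1·δu/u)² = (1×0.0792)² = 0.00627;  (1·δq/q)² = (1×0.0191)² = 0.000365;  (2·δy/y)² = (2×0.0545)² = 0.0119
δQ/Q = √(0.0185) = 0.136
Q = 8.22e+06, so δQ = 0.136 × 8.22e+06 = 1.12e+06.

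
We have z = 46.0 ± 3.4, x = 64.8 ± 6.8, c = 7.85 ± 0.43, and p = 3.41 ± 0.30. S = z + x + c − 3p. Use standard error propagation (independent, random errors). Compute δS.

Sums and differences: (δS)² = Σ (cᵢ δxᵢ)².
  (δz)² = 11.6;  (δx)² = 46.2;  (δc)² = 0.185;  (3·δp)² = 0.810
δS = √(58.8) = 7.67

7.67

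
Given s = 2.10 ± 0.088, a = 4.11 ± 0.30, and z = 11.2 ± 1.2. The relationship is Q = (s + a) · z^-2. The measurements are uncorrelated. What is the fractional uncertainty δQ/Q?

0.220

Let u = s + a = 6.21. δu = √(δs² + δa²) = √(0.00774 + 0.0900) = 0.313, so δu/u = 0.0503.
Q is then a monomial in u, z:
δQ/Q = √((δu/u)² + (-2·δz/z)²) = √(0.00253 + 0.0459) = 0.220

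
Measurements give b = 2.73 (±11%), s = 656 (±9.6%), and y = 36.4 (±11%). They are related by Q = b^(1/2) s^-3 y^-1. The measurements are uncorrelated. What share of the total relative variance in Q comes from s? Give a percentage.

84.6%

(δQ/Q)² = (½·δb/b)² + (-3·δs/s)² + (-1·δy/y)²
  b term: (0.5×0.110)² = 0.00302
  s term: (-3×0.0960)² = 0.0829
  y term: (-1×0.110)² = 0.0121
Total = 0.0981. Share from s = 0.0829/0.0981 = 0.846.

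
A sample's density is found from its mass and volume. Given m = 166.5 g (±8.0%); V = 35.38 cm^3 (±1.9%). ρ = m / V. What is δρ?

Each factor contributes (exponent × relative error)² to (δρ/ρ)²:
  (1·δm/m)² = (1×0.0800)² = 0.00640;  (-1·δV/V)² = (-1×0.0190)² = 0.000361
δρ/ρ = √(0.00676) = 0.0822
ρ = 4.706 g/cm^3, so δρ = 0.0822 × 4.706 = 0.387 g/cm^3.

0.387 g/cm^3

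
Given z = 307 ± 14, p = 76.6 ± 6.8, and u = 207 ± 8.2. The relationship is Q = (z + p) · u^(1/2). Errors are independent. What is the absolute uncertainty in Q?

249

Let w = z + p = 384. δw = √(δz² + δp²) = √(196 + 46.2) = 15.6, so δw/w = 0.0406.
Q is then a monomial in w, u:
δQ/Q = √((δw/w)² + (½·δu/u)²) = √(0.00165 + 0.000392) = 0.0452
Q = 5520, so δQ = 0.0452 × 5520 = 249.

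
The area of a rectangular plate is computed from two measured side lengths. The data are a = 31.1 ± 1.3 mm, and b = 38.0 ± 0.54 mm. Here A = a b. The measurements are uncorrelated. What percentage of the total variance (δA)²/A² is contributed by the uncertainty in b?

10.4%

(δA/A)² = (1·δa/a)² + (1·δb/b)²
  a term: (1×0.0418)² = 0.00175
  b term: (1×0.0142)² = 0.000202
Total = 0.00195. Share from b = 0.000202/0.00195 = 0.104.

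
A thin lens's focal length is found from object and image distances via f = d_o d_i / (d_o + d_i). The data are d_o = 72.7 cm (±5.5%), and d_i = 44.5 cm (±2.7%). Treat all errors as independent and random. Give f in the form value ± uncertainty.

27.6 ± 0.739 cm

∂f/∂d_o = (d_i/(d_o+d_i))² = 0.144;  ∂f/∂d_i = (d_o/(d_o+d_i))² = 0.385
δf = √((∂f/∂d_o · δd_o)² + (∂f/∂d_i · δd_i)²) = √(0.332 + 0.214) = 0.739 cm
f = 27.6 cm.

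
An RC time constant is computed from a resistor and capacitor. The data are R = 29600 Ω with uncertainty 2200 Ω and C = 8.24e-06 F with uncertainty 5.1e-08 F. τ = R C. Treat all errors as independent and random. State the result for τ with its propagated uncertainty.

Each factor contributes (exponent × relative error)² to (δτ/τ)²:
  (1·δR/R)² = (1×0.0743)² = 0.00552;  (1·δC/C)² = (1×0.00619)² = 3.83e-05
δτ/τ = √(0.00556) = 0.0746
τ = 0.244 s, so δτ = 0.0746 × 0.244 = 0.0182 s.

0.244 ± 0.0182 s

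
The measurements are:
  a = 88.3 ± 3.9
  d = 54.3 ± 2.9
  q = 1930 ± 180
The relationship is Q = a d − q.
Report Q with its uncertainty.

2860 ± 378

Let p = a·d = 4790. δp/p = √((1·δa/a)² + (1·δd/d)²) = √(0.00195 + 0.00285) = 0.0693, so δp = 332.
Q = p − q: δQ = √(δp² + δq²) = √(1.1e+05 + 32400) = 378
Q = 2860.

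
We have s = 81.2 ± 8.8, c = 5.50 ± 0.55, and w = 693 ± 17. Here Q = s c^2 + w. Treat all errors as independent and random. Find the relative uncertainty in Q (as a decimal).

Let p = s·c^2 = 2460. δp/p = √((1·δs/s)² + (2·δc/c)²) = √(0.0117 + 0.0400) = 0.227, so δp = 559.
Q = p + w: δQ = √(δp² + δw²) = √(3.12e+05 + 289) = 559
Q = 3150, so δQ/Q = 559/3150 = 0.178.

0.178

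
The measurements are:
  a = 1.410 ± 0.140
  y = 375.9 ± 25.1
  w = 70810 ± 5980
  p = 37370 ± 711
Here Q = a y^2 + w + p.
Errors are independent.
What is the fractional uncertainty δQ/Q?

Let h = a·y^2 = 199200. δh/h = √((1·δa/a)² + (2·δy/y)²) = √(0.00986 + 0.0178) = 0.166, so δh = 33200.
Q = h + w + p: δQ = √(δh² + δw² + δp²) = √(1.1e+09 + 3.58e+07 + 5.06e+05) = 33700
Q = 307400, so δQ/Q = 33700/307400 = 0.110.

0.110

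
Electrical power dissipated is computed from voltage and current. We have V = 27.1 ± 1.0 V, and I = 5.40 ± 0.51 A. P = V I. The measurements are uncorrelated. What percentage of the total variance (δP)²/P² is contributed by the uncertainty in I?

(δP/P)² = (1·δV/V)² + (1·δI/I)²
  V term: (1×0.0369)² = 0.00136
  I term: (1×0.0944)² = 0.00892
Total = 0.0103. Share from I = 0.00892/0.0103 = 0.868.

86.8%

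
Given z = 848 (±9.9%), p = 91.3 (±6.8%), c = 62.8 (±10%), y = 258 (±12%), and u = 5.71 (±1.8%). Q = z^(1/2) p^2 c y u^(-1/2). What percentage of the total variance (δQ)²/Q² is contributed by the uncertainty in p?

40.7%

(δQ/Q)² = (½·δz/z)² + (2·δp/p)² + (1·δc/c)² + (1·δy/y)² + (−½·δu/u)²
  z term: (0.5×0.0990)² = 0.00245
  p term: (2×0.0680)² = 0.0185
  c term: (1×0.100)² = 0.0100
  y term: (1×0.120)² = 0.0144
  u term: (-0.5×0.0180)² = 8.1e-05
Total = 0.0454. Share from p = 0.0185/0.0454 = 0.407.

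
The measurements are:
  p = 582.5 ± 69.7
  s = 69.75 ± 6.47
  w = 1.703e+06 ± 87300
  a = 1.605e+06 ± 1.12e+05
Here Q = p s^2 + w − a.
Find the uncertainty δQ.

6.42e+05

Let h = p·s^2 = 2.834e+06. δh/h = √((1·δp/p)² + (2·δs/s)²) = √(0.0143 + 0.0344) = 0.221, so δh = 6.26e+05.
Q = h + w − a: δQ = √(δh² + δw² + δa²) = √(3.91e+11 + 7.62e+09 + 1.25e+10) = 6.42e+05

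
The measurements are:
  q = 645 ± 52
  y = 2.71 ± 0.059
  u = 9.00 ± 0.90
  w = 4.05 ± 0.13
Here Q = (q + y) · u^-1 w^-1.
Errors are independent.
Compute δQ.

2.35

Let h = q + y = 648. δh = √(δq² + δy²) = √(2700 + 0.00348) = 52.0, so δh/h = 0.0803.
Q is then a monomial in h, u, w:
δQ/Q = √((δh/h)² + (-1·δu/u)² + (-1·δw/w)²) = √(0.00645 + 0.0100 + 0.00103) = 0.132
Q = 17.8, so δQ = 0.132 × 17.8 = 2.35.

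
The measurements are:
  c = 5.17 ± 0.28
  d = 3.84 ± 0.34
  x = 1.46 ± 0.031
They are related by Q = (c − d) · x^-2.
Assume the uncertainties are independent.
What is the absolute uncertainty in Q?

Let u = c − d = 1.33. δu = √(δc² + δd²) = √(0.0784 + 0.116) = 0.440, so δu/u = 0.331.
Q is then a monomial in u, x:
δQ/Q = √((δu/u)² + (-2·δx/x)²) = √(0.110 + 0.00180) = 0.334
Q = 0.624, so δQ = 0.334 × 0.624 = 0.208.

0.208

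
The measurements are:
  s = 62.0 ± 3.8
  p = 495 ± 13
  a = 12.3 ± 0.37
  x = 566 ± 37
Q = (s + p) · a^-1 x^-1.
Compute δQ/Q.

0.0760

Let u = s + p = 557. δu = √(δs² + δp²) = √(14.4 + 169) = 13.5, so δu/u = 0.0243.
Q is then a monomial in u, a, x:
δQ/Q = √((δu/u)² + (-1·δa/a)² + (-1·δx/x)²) = √(0.000591 + 0.000905 + 0.00427) = 0.0760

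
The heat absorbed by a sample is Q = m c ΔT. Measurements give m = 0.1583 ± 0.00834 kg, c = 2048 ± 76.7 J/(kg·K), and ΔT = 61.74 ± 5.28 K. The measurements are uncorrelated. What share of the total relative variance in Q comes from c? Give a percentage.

(δQ/Q)² = (1·δm/m)² + (1·δc/c)² + (1·δΔT/ΔT)²
  m term: (1×0.0527)² = 0.00278
  c term: (1×0.0375)² = 0.00140
  ΔT term: (1×0.0855)² = 0.00731
Total = 0.0115. Share from c = 0.00140/0.0115 = 0.122.

12.2%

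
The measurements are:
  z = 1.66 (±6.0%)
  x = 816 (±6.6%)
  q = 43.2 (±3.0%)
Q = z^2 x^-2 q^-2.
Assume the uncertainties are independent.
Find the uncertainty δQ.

4.17e-10

Each factor contributes (exponent × relative error)² to (δQ/Q)²:
  (2·δz/z)² = (2×0.0600)² = 0.0144;  (-2·δx/x)² = (-2×0.0660)² = 0.0174;  (-2·δq/q)² = (-2×0.0300)² = 0.00360
δQ/Q = √(0.0354) = 0.188
Q = 2.22e-09, so δQ = 0.188 × 2.22e-09 = 4.17e-10.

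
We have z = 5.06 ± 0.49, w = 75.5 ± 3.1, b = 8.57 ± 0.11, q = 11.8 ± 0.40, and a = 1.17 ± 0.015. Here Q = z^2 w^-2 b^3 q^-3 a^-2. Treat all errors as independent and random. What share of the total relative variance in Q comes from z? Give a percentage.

66.1%

(δQ/Q)² = (2·δz/z)² + (-2·δw/w)² + (3·δb/b)² + (-3·δq/q)² + (-2·δa/a)²
  z term: (2×0.0968)² = 0.0375
  w term: (-2×0.0411)² = 0.00674
  b term: (3×0.0128)² = 0.00148
  q term: (-3×0.0339)² = 0.0103
  a term: (-2×0.0128)² = 0.000657
Total = 0.0567. Share from z = 0.0375/0.0567 = 0.661.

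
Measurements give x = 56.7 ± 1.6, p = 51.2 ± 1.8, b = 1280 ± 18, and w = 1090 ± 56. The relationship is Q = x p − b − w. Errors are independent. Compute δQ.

Let h = x·p = 2900. δh/h = √((1·δx/x)² + (1·δp/p)²) = √(0.000796 + 0.00124) = 0.0451, so δh = 131.
Q = h − b − w: δQ = √(δh² + δb² + δw²) = √(17100 + 324 + 3140) = 143

143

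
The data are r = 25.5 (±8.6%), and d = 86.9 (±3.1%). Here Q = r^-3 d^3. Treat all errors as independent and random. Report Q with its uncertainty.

For a monomial Q ∝ r^-3, d^3, fractional errors add in quadrature:
  (-3·δr/r)² = (-3×0.0860)² = 0.0666;  (3·δd/d)² = (3×0.0310)² = 0.00865
δQ/Q = √(0.0752) = 0.274
Q = 39.6, so δQ = 0.274 × 39.6 = 10.9.

39.6 ± 10.9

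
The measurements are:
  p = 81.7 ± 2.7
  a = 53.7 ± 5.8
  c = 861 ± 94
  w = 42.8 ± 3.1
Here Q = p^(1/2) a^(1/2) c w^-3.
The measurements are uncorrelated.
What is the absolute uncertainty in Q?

0.182

Since Q is a product/quotient, work with relative uncertainties:
  (½·δp/p)² = (0.5×0.0330)² = 0.000273;  (½·δa/a)² = (0.5×0.108)² = 0.00292;  (1·δc/c)² = (1×0.109)² = 0.0119;  (-3·δw/w)² = (-3×0.0724)² = 0.0472
δQ/Q = √(0.0623) = 0.250
Q = 0.727, so δQ = 0.250 × 0.727 = 0.182.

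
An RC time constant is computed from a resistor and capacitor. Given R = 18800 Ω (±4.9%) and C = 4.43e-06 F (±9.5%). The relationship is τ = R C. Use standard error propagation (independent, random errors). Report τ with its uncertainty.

For a monomial τ ∝ R, C, fractional errors add in quadrature:
  (1·δR/R)² = (1×0.0490)² = 0.00240;  (1·δC/C)² = (1×0.0950)² = 0.00903
δτ/τ = √(0.0114) = 0.107
τ = 0.0833 s, so δτ = 0.107 × 0.0833 = 0.00890 s.

0.0833 ± 0.00890 s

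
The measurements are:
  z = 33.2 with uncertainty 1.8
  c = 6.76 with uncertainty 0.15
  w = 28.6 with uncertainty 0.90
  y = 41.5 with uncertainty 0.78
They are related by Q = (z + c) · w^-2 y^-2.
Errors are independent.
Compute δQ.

2.44e-06

Let u = z + c = 40.0. δu = √(δz² + δc²) = √(3.24 + 0.0225) = 1.81, so δu/u = 0.0452.
Q is then a monomial in u, w, y:
δQ/Q = √((δu/u)² + (-2·δw/w)² + (-2·δy/y)²) = √(0.00204 + 0.00396 + 0.00141) = 0.0861
Q = 2.84e-05, so δQ = 0.0861 × 2.84e-05 = 2.44e-06.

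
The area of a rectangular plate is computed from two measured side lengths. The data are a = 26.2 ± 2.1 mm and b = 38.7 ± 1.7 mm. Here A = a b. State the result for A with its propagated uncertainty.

For a monomial A ∝ a, b, fractional errors add in quadrature:
  (1·δa/a)² = (1×0.0802)² = 0.00642;  (1·δb/b)² = (1×0.0439)² = 0.00193
δA/A = √(0.00835) = 0.0914
A = 1010 mm^2, so δA = 0.0914 × 1010 = 92.7 mm^2.

1010 ± 92.7 mm^2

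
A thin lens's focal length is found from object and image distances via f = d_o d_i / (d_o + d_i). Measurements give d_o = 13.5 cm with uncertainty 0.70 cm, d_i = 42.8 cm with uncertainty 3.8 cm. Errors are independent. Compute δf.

∂f/∂d_o = (d_i/(d_o+d_i))² = 0.578;  ∂f/∂d_i = (d_o/(d_o+d_i))² = 0.0575
δf = √((∂f/∂d_o · δd_o)² + (∂f/∂d_i · δd_i)²) = √(0.164 + 0.0477) = 0.460 cm

0.460 cm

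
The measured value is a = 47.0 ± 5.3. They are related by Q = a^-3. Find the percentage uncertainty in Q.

33.8%

Q is a product of powers, so relative uncertainties combine in quadrature:
  (-3·δa/a)² = (-3×0.113)² = 0.114
δQ/Q = √(0.114) = 0.338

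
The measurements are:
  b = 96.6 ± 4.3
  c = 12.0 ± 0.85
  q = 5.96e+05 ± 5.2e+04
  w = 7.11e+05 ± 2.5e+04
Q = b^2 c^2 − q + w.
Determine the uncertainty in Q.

2.32e+05

Let p = b^2·c^2 = 1.34e+06. δp/p = √((2·δb/b)² + (2·δc/c)²) = √(0.00793 + 0.0201) = 0.167, so δp = 2.25e+05.
Q = p − q + w: δQ = √(δp² + δq² + δw²) = √(5.05e+10 + 2.7e+09 + 6.25e+08) = 2.32e+05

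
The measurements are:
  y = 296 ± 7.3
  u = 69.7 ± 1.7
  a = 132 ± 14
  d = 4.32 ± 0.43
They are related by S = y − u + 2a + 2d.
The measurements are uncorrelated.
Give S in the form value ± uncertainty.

S is a linear combination, so absolute uncertainties add in quadrature:
  (δy)² = 53.3;  (δu)² = 2.89;  (2·δa)² = 784;  (2·δd)² = 0.740
δS = √(841) = 29.0
S = 499.

499 ± 29.0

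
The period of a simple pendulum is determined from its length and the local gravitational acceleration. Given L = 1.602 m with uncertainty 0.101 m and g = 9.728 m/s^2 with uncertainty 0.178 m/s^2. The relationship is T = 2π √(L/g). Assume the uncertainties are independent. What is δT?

0.0837 s

Each factor contributes (exponent × relative error)² to (δT/T)²:
  (½·δL/L)² = (0.5×0.0630)² = 0.000994;  (−½·δg/g)² = (-0.5×0.0183)² = 8.37e-05
δT/T = √(0.00108) = 0.0328
T = 2.550 s, so δT = 0.0328 × 2.550 = 0.0837 s.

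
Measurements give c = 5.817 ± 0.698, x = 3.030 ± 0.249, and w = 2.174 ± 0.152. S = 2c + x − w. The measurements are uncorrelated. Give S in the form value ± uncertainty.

12.49 ± 1.43

S is a linear combination, so absolute uncertainties add in quadrature:
  (2·δc)² = 1.95;  (δx)² = 0.0620;  (δw)² = 0.0231
δS = √(2.03) = 1.43
S = 12.49.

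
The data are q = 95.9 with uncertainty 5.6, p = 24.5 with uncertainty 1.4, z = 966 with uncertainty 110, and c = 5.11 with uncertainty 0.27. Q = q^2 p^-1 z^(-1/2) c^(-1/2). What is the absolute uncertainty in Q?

0.771

For a monomial Q ∝ q^2, p^-1, z^(-1/2), c^(-1/2), fractional errors add in quadrature:
  (2·δq/q)² = (2×0.0584)² = 0.0136;  (-1·δp/p)² = (-1×0.0571)² = 0.00327;  (−½·δz/z)² = (-0.5×0.114)² = 0.00324;  (−½·δc/c)² = (-0.5×0.0528)² = 0.000698
δQ/Q = √(0.0208) = 0.144
Q = 5.34, so δQ = 0.144 × 5.34 = 0.771.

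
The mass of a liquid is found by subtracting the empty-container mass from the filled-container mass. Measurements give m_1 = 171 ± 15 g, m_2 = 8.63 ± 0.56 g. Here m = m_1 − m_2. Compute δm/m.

0.0924

For a sum/difference, combine absolute errors in quadrature:
  (δm_1)² = 225;  (δm_2)² = 0.314
δm = √(225) = 15.0 g
m = 162 g, so δm/m = 15.0/162 = 0.0924.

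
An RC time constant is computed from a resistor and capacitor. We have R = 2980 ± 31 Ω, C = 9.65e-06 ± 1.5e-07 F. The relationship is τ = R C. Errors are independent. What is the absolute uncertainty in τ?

Products/powers → add relative errors in quadrature, weighted by exponent:
  (1·δR/R)² = (1×0.0104)² = 0.000108;  (1·δC/C)² = (1×0.0155)² = 0.000242
δτ/τ = √(0.000350) = 0.0187
τ = 0.0288 s, so δτ = 0.0187 × 0.0288 = 0.000538 s.

0.000538 s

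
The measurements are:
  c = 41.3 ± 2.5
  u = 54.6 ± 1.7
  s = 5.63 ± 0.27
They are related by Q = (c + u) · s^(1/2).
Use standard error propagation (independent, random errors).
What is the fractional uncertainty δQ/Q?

0.0396

Let w = c + u = 95.9. δw = √(δc² + δu²) = √(6.25 + 2.89) = 3.02, so δw/w = 0.0315.
Q is then a monomial in w, s:
δQ/Q = √((δw/w)² + (½·δs/s)²) = √(0.000994 + 0.000575) = 0.0396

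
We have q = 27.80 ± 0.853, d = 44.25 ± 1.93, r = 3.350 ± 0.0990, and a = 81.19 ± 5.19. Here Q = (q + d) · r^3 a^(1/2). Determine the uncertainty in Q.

Let u = q + d = 72.05. δu = √(δq² + δd²) = √(0.728 + 3.72) = 2.11, so δu/u = 0.0293.
Q is then a monomial in u, r, a:
δQ/Q = √((δu/u)² + (3·δr/r)² + (½·δa/a)²) = √(0.000858 + 0.00786 + 0.00102) = 0.0987
Q = 24410, so δQ = 0.0987 × 24410 = 2410.

2410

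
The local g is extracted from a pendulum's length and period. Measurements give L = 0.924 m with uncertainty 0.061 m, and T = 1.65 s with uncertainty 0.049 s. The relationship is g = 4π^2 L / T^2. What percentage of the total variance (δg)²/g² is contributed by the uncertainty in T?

(δg/g)² = (1·δL/L)² + (-2·δT/T)²
  L term: (1×0.0660)² = 0.00436
  T term: (-2×0.0297)² = 0.00353
Total = 0.00789. Share from T = 0.00353/0.00789 = 0.447.

44.7%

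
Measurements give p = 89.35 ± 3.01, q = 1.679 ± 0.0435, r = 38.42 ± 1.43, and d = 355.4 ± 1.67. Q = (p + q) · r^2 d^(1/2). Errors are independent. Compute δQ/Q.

0.0815

Let u = p + q = 91.03. δu = √(δp² + δq²) = √(9.06 + 0.00189) = 3.01, so δu/u = 0.0331.
Q is then a monomial in u, r, d:
δQ/Q = √((δu/u)² + (2·δr/r)² + (½·δd/d)²) = √(0.00109 + 0.00554 + 5.52e-06) = 0.0815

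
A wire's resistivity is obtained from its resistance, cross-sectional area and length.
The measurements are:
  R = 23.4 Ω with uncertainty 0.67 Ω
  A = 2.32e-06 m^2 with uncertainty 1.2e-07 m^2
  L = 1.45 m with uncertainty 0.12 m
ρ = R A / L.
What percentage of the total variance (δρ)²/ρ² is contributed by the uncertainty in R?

7.93%

(δρ/ρ)² = (1·δR/R)² + (1·δA/A)² + (-1·δL/L)²
  R term: (1×0.0286)² = 0.000820
  A term: (1×0.0517)² = 0.00268
  L term: (-1×0.0828)² = 0.00685
Total = 0.0103. Share from R = 0.000820/0.0103 = 0.0793.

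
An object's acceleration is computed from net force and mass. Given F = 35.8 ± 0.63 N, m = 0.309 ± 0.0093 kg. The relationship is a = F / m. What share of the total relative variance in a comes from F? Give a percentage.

25.5%

(δa/a)² = (1·δF/F)² + (-1·δm/m)²
  F term: (1×0.0176)² = 0.000310
  m term: (-1×0.0301)² = 0.000906
Total = 0.00122. Share from F = 0.000310/0.00122 = 0.255.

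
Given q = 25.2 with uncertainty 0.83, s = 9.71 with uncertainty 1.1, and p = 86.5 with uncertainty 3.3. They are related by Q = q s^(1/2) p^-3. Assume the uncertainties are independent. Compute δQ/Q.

Products/powers → add relative errors in quadrature, weighted by exponent:
  (1·δq/q)² = (1×0.0329)² = 0.00108;  (½·δs/s)² = (0.5×0.113)² = 0.00321;  (-3·δp/p)² = (-3×0.0382)² = 0.0131
δQ/Q = √(0.0174) = 0.132

0.132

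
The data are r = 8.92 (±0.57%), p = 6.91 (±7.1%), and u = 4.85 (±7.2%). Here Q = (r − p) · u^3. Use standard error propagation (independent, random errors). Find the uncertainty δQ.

75.0

Let w = r − p = 2.01. δw = √(δr² + δp²) = √(0.00259 + 0.241) = 0.493, so δw/w = 0.245.
Q is then a monomial in w, u:
δQ/Q = √((δw/w)² + (3·δu/u)²) = √(0.0602 + 0.0467) = 0.327
Q = 229, so δQ = 0.327 × 229 = 75.0.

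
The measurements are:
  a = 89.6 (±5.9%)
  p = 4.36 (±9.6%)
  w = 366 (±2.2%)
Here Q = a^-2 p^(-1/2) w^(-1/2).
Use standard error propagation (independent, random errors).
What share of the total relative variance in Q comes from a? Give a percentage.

(δQ/Q)² = (-2·δa/a)² + (−½·δp/p)² + (−½·δw/w)²
  a term: (-2×0.0590)² = 0.0139
  p term: (-0.5×0.0960)² = 0.00230
  w term: (-0.5×0.0220)² = 0.000121
Total = 0.0163. Share from a = 0.0139/0.0163 = 0.852.

85.2%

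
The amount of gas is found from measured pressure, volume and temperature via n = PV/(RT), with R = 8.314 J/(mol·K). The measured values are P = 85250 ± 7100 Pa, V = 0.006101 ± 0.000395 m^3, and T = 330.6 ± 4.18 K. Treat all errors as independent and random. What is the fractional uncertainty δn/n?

0.106

Each factor contributes (exponent × relative error)² to (δn/n)²:
  (1·δP/P)² = (1×0.0833)² = 0.00694;  (1·δV/V)² = (1×0.0647)² = 0.00419;  (-1·δT/T)² = (-1×0.0126)² = 0.000160
δn/n = √(0.0113) = 0.106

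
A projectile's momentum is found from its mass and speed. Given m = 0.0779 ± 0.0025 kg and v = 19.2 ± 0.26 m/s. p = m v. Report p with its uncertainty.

Each factor contributes (exponent × relative error)² to (δp/p)²:
  (1·δm/m)² = (1×0.0321)² = 0.00103;  (1·δv/v)² = (1×0.0135)² = 0.000183
δp/p = √(0.00121) = 0.0348
p = 1.50 kg·m/s, so δp = 0.0348 × 1.50 = 0.0521 kg·m/s.

1.50 ± 0.0521 kg·m/s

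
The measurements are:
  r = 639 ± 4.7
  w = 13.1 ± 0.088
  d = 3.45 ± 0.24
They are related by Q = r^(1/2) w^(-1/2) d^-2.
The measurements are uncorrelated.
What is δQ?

0.0817

Products/powers → add relative errors in quadrature, weighted by exponent:
  (½·δr/r)² = (0.5×0.00736)² = 1.35e-05;  (−½·δw/w)² = (-0.5×0.00672)² = 1.13e-05;  (-2·δd/d)² = (-2×0.0696)² = 0.0194
δQ/Q = √(0.0194) = 0.139
Q = 0.587, so δQ = 0.139 × 0.587 = 0.0817.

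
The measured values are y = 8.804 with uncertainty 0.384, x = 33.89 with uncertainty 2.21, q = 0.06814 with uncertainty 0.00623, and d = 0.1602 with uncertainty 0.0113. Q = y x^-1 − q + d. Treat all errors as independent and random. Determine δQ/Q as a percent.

6.86%

Let p = y·x^-1 = 0.2598. δp/p = √((1·δy/y)² + (-1·δx/x)²) = √(0.00190 + 0.00425) = 0.0785, so δp = 0.0204.
Q = p − q + d: δQ = √(δp² + δq² + δd²) = √(0.000415 + 3.88e-05 + 0.000128) = 0.0241
Q = 0.3518, so δQ/Q = 0.0241/0.3518 = 0.0686.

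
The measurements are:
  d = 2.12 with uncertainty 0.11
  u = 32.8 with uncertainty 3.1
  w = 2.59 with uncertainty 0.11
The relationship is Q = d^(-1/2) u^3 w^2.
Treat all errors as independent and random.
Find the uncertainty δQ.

Each factor contributes (exponent × relative error)² to (δQ/Q)²:
  (−½·δd/d)² = (-0.5×0.0519)² = 0.000673;  (3·δu/u)² = (3×0.0945)² = 0.0804;  (2·δw/w)² = (2×0.0425)² = 0.00722
δQ/Q = √(0.0883) = 0.297
Q = 1.63e+05, so δQ = 0.297 × 1.63e+05 = 48300.

48300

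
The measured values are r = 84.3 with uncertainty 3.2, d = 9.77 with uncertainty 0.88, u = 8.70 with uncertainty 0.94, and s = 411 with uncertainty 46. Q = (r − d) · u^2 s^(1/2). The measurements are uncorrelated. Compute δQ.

Let w = r − d = 74.5. δw = √(δr² + δd²) = √(10.2 + 0.774) = 3.32, so δw/w = 0.0445.
Q is then a monomial in w, u, s:
δQ/Q = √((δw/w)² + (2·δu/u)² + (½·δs/s)²) = √(0.00198 + 0.0467 + 0.00313) = 0.228
Q = 1.14e+05, so δQ = 0.228 × 1.14e+05 = 26000.

26000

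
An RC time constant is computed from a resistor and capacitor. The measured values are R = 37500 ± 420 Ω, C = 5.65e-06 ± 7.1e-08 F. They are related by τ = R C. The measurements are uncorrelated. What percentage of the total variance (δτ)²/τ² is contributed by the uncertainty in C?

(δτ/τ)² = (1·δR/R)² + (1·δC/C)²
  R term: (1×0.0112)² = 0.000125
  C term: (1×0.0126)² = 0.000158
Total = 0.000283. Share from C = 0.000158/0.000283 = 0.557.

55.7%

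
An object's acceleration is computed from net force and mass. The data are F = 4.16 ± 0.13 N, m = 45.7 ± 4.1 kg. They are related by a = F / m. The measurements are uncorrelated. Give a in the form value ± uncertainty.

0.0910 ± 0.00865 m/s^2

For a monomial a ∝ F, m^-1, fractional errors add in quadrature:
  (1·δF/F)² = (1×0.0312)² = 0.000977;  (-1·δm/m)² = (-1×0.0897)² = 0.00805
δa/a = √(0.00903) = 0.0950
a = 0.0910 m/s^2, so δa = 0.0950 × 0.0910 = 0.00865 m/s^2.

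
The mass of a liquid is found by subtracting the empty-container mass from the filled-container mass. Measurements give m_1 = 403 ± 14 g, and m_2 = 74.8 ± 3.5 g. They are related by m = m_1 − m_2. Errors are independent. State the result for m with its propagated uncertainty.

m is a linear combination, so absolute uncertainties add in quadrature:
  (δm_1)² = 196;  (δm_2)² = 12.2
δm = √(208) = 14.4 g
m = 328 g.

328 ± 14.4 g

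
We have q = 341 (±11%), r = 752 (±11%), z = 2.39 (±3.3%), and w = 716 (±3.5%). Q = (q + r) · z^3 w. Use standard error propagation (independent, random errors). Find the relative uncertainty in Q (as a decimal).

Let u = q + r = 1090. δu = √(δq² + δr²) = √(1410 + 6840) = 90.8, so δu/u = 0.0831.
Q is then a monomial in u, z, w:
δQ/Q = √((δu/u)² + (3·δz/z)² + (1·δw/w)²) = √(0.00691 + 0.00980 + 0.00123) = 0.134

0.134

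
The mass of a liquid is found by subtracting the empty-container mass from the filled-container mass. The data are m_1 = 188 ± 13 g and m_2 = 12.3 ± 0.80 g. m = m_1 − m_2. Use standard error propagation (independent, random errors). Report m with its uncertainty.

176 ± 13.0 g

Sums and differences: (δm)² = Σ (cᵢ δxᵢ)².
  (δm_1)² = 169;  (δm_2)² = 0.640
δm = √(170) = 13.0 g
m = 176 g.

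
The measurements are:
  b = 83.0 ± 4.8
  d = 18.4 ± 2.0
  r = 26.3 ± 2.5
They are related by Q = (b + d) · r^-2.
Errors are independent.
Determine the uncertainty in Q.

Let u = b + d = 101. δu = √(δb² + δd²) = √(23.0 + 4.00) = 5.20, so δu/u = 0.0513.
Q is then a monomial in u, r:
δQ/Q = √((δu/u)² + (-2·δr/r)²) = √(0.00263 + 0.0361) = 0.197
Q = 0.147, so δQ = 0.197 × 0.147 = 0.0289.

0.0289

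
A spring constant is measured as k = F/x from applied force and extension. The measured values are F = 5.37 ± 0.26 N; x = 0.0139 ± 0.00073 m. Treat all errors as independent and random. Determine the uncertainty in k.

27.6 N/m

Since k is a product/quotient, work with relative uncertainties:
  (1·δF/F)² = (1×0.0484)² = 0.00234;  (-1·δx/x)² = (-1×0.0525)² = 0.00276
δk/k = √(0.00510) = 0.0714
k = 386 N/m, so δk = 0.0714 × 386 = 27.6 N/m.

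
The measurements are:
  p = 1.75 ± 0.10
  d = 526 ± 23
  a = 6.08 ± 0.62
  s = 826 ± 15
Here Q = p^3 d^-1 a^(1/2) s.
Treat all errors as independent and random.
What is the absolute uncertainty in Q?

Each factor contributes (exponent × relative error)² to (δQ/Q)²:
  (3·δp/p)² = (3×0.0571)² = 0.0294;  (-1·δd/d)² = (-1×0.0437)² = 0.00191;  (½·δa/a)² = (0.5×0.102)² = 0.00260;  (1·δs/s)² = (1×0.0182)² = 0.000330
δQ/Q = √(0.0342) = 0.185
Q = 20.8, so δQ = 0.185 × 20.8 = 3.84.

3.84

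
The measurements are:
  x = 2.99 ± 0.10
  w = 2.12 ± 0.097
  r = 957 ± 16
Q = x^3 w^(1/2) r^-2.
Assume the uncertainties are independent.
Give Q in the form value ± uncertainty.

(4.25 ± 0.460) × 10^-5

For a monomial Q ∝ x^3, w^(1/2), r^-2, fractional errors add in quadrature:
  (3·δx/x)² = (3×0.0334)² = 0.0101;  (½·δw/w)² = (0.5×0.0458)² = 0.000523;  (-2·δr/r)² = (-2×0.0167)² = 0.00112
δQ/Q = √(0.0117) = 0.108
Q = 4.25e-05, so δQ = 0.108 × 4.25e-05 = 4.6e-06.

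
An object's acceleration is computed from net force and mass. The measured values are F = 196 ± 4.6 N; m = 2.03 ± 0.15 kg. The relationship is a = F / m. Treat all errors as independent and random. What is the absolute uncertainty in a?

a is a product of powers, so relative uncertainties combine in quadrature:
  (1·δF/F)² = (1×0.0235)² = 0.000551;  (-1·δm/m)² = (-1×0.0739)² = 0.00546
δa/a = √(0.00601) = 0.0775
a = 96.6 m/s^2, so δa = 0.0775 × 96.6 = 7.49 m/s^2.

7.49 m/s^2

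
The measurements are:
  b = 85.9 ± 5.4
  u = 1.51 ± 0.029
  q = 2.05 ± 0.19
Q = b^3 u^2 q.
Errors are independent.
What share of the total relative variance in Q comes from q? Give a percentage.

(δQ/Q)² = (3·δb/b)² + (2·δu/u)² + (1·δq/q)²
  b term: (3×0.0629)² = 0.0356
  u term: (2×0.0192)² = 0.00148
  q term: (1×0.0927)² = 0.00859
Total = 0.0456. Share from q = 0.00859/0.0456 = 0.188.

18.8%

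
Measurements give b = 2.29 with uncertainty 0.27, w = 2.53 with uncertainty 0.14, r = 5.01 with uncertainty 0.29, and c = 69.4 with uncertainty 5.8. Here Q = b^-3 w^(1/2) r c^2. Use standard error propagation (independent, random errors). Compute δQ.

Since Q is a product/quotient, work with relative uncertainties:
  (-3·δb/b)² = (-3×0.118)² = 0.125;  (½·δw/w)² = (0.5×0.0553)² = 0.000766;  (1·δr/r)² = (1×0.0579)² = 0.00335;  (2·δc/c)² = (2×0.0836)² = 0.0279
δQ/Q = √(0.157) = 0.396
Q = 3200, so δQ = 0.396 × 3200 = 1270.

1270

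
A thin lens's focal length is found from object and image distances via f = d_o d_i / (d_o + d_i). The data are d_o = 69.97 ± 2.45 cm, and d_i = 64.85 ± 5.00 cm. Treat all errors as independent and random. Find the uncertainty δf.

1.46 cm

∂f/∂d_o = (d_i/(d_o+d_i))² = 0.231;  ∂f/∂d_i = (d_o/(d_o+d_i))² = 0.269
δf = √((∂f/∂d_o · δd_o)² + (∂f/∂d_i · δd_i)²) = √(0.321 + 1.81) = 1.46 cm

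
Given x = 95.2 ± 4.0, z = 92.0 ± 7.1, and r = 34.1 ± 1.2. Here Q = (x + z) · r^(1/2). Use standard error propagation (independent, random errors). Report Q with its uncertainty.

Let u = x + z = 187. δu = √(δx² + δz²) = √(16.0 + 50.4) = 8.15, so δu/u = 0.0435.
Q is then a monomial in u, r:
δQ/Q = √((δu/u)² + (½·δr/r)²) = √(0.00190 + 0.000310) = 0.0470
Q = 1090, so δQ = 0.0470 × 1090 = 51.3.

1090 ± 51.3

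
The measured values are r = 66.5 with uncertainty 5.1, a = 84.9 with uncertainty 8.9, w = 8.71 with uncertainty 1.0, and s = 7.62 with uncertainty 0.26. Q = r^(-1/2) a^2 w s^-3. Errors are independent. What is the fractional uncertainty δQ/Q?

0.263

For a monomial Q ∝ r^(-1/2), a^2, w, s^-3, fractional errors add in quadrature:
  (−½·δr/r)² = (-0.5×0.0767)² = 0.00147;  (2·δa/a)² = (2×0.105)² = 0.0440;  (1·δw/w)² = (1×0.115)² = 0.0132;  (-3·δs/s)² = (-3×0.0341)² = 0.0105
δQ/Q = √(0.0691) = 0.263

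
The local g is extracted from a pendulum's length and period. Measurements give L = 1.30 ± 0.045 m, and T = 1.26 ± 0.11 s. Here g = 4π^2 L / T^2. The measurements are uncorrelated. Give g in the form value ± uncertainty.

32.3 ± 5.75 m/s^2

g is a product of powers, so relative uncertainties combine in quadrature:
  (1·δL/L)² = (1×0.0346)² = 0.00120;  (-2·δT/T)² = (-2×0.0873)² = 0.0305
δg/g = √(0.0317) = 0.178
g = 32.3 m/s^2, so δg = 0.178 × 32.3 = 5.75 m/s^2.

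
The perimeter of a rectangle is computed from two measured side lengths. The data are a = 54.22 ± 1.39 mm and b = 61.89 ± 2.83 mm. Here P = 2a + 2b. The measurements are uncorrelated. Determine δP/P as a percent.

Each term contributes (cᵢ δxᵢ)² to (δP)²:
  (2·δa)² = 7.73;  (2·δb)² = 32.0
δP = √(39.8) = 6.31 mm
P = 232.2 mm, so δP/P = 6.31/232.2 = 0.0272.

2.72%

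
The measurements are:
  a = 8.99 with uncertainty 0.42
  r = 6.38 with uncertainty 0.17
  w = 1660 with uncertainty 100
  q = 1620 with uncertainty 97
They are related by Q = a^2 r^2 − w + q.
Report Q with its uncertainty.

Let p = a^2·r^2 = 3290. δp/p = √((2·δa/a)² + (2·δr/r)²) = √(0.00873 + 0.00284) = 0.108, so δp = 354.
Q = p − w + q: δQ = √(δp² + δw² + δq²) = √(1.25e+05 + 10000 + 9410) = 380
Q = 3250.

3250 ± 380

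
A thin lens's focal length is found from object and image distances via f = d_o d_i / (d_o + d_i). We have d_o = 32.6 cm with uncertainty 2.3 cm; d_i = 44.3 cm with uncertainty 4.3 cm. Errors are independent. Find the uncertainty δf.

1.09 cm

∂f/∂d_o = (d_i/(d_o+d_i))² = 0.332;  ∂f/∂d_i = (d_o/(d_o+d_i))² = 0.180
δf = √((∂f/∂d_o · δd_o)² + (∂f/∂d_i · δd_i)²) = √(0.583 + 0.597) = 1.09 cm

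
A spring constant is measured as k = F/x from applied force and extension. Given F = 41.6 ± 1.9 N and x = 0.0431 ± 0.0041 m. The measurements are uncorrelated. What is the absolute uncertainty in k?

For a monomial k ∝ F, x^-1, fractional errors add in quadrature:
  (1·δF/F)² = (1×0.0457)² = 0.00209;  (-1·δx/x)² = (-1×0.0951)² = 0.00905
δk/k = √(0.0111) = 0.106
k = 965 N/m, so δk = 0.106 × 965 = 102 N/m.

102 N/m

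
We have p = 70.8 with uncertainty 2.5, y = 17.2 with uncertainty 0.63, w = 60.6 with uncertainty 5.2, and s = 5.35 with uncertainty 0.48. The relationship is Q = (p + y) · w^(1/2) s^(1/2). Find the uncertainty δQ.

Let u = p + y = 88.0. δu = √(δp² + δy²) = √(6.25 + 0.397) = 2.58, so δu/u = 0.0293.
Q is then a monomial in u, w, s:
δQ/Q = √((δu/u)² + (½·δw/w)² + (½·δs/s)²) = √(0.000858 + 0.00184 + 0.00201) = 0.0686
Q = 1580, so δQ = 0.0686 × 1580 = 109.

109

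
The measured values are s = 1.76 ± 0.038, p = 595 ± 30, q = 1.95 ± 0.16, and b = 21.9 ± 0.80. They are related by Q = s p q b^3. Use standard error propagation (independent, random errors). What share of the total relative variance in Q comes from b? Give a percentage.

(δQ/Q)² = (1·δs/s)² + (1·δp/p)² + (1·δq/q)² + (3·δb/b)²
  s term: (1×0.0216)² = 0.000466
  p term: (1×0.0504)² = 0.00254
  q term: (1×0.0821)² = 0.00673
  b term: (3×0.0365)² = 0.0120
Total = 0.0218. Share from b = 0.0120/0.0218 = 0.552.

55.2%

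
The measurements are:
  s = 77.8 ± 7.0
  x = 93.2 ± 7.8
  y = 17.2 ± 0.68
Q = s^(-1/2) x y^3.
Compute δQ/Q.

Products/powers → add relative errors in quadrature, weighted by exponent:
  (−½·δs/s)² = (-0.5×0.0900)² = 0.00202;  (1·δx/x)² = (1×0.0837)² = 0.00700;  (3·δy/y)² = (3×0.0395)² = 0.0141
δQ/Q = √(0.0231) = 0.152

0.152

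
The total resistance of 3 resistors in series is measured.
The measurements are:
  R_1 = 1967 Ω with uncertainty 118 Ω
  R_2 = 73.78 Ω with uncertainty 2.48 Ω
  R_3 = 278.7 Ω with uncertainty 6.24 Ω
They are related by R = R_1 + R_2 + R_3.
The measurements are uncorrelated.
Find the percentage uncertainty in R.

For a sum/difference, combine absolute errors in quadrature:
  (δR_1)² = 13900;  (δR_2)² = 6.15;  (δR_3)² = 38.9
δR = √(14000) = 118 Ω
R = 2319 Ω, so δR/R = 118/2319 = 0.0510.

5.10%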